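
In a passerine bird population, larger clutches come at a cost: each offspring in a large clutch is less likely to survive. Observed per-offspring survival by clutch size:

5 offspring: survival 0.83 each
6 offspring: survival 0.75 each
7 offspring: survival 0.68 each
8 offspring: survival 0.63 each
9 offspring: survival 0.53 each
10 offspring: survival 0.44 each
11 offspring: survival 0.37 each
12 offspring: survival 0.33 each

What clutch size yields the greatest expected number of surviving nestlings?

Expected surviving nestlings = c × s(c):
  c=5: 5 × 0.83 = 4.150
  c=6: 6 × 0.75 = 4.500
  c=7: 7 × 0.68 = 4.760
  c=8: 8 × 0.63 = 5.040
  c=9: 9 × 0.53 = 4.770
  c=10: 10 × 0.44 = 4.400
  c=11: 11 × 0.37 = 4.070
  c=12: 12 × 0.33 = 3.960
Maximum at c = 8 (5.040 surviving nestlings).

8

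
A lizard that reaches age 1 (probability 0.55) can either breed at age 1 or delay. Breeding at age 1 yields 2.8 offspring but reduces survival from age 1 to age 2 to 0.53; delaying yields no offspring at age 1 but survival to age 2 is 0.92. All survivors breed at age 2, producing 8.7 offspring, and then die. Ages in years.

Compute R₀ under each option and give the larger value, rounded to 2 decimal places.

breed at age 1: R₀ = 0.55 × (2.8 + 0.53 × 8.7) = 0.55 × 7.4110 = 4.0761
delay to age 2: R₀ = 0.55 × (0.92 × 8.7) = 0.55 × 8.0040 = 4.4022
Higher: delay to age 2 (4.4022).

4.40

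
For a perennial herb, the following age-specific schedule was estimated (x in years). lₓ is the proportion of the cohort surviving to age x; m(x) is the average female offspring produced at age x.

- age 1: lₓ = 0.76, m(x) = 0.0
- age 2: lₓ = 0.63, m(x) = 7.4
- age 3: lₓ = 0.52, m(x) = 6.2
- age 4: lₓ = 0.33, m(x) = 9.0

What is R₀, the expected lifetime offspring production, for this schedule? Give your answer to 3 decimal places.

10.856

R₀ = Σ lₓ m(x):
  age 1: 0.76 × 0.0 = 0.0000
  age 2: 0.63 × 7.4 = 4.6620
  age 3: 0.52 × 6.2 = 3.2240
  age 4: 0.33 × 9.0 = 2.9700
R₀ = 0.0000 + 4.6620 + 3.2240 + 2.9700 = 10.8560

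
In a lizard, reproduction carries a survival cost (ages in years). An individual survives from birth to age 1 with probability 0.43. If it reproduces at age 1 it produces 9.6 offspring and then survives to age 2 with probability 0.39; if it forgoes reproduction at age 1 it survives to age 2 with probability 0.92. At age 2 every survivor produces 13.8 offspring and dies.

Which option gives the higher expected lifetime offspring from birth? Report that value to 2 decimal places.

6.44

breed at age 1: R₀ = 0.43 × (9.6 + 0.39 × 13.8) = 0.43 × 14.9820 = 6.4423
delay to age 2: R₀ = 0.43 × (0.92 × 13.8) = 0.43 × 12.6960 = 5.4593
Higher: breed at age 1 (6.4423).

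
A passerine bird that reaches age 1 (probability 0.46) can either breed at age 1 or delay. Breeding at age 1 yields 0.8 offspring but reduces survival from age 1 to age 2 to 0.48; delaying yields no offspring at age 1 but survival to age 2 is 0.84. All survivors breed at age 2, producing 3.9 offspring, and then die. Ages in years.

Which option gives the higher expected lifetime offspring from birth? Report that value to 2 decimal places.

1.51

breed at age 1: R₀ = 0.46 × (0.8 + 0.48 × 3.9) = 0.46 × 2.6720 = 1.2291
delay to age 2: R₀ = 0.46 × (0.84 × 3.9) = 0.46 × 3.2760 = 1.5070
Higher: delay to age 2 (1.5070).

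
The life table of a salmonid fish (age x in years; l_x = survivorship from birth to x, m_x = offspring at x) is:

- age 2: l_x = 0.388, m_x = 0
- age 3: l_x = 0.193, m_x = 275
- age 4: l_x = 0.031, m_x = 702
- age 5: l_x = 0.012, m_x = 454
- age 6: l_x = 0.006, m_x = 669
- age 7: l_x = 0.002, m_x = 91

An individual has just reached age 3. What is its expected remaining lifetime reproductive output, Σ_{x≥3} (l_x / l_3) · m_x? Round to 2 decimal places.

437.73

l_3 = 0.193. Conditional survival from age 3 to x is l_x / l_3.
  x=3: (0.193/0.193) × 275 = 275.0000
  x=4: (0.031/0.193) × 702 = 112.7565
  x=5: (0.012/0.193) × 454 = 28.2280
  x=6: (0.006/0.193) × 669 = 20.7979
  x=7: (0.002/0.193) × 91 = 0.9430
Sum = 275.0000 + 112.7565 + 28.2280 + 20.7979 + 0.9430 = 437.7254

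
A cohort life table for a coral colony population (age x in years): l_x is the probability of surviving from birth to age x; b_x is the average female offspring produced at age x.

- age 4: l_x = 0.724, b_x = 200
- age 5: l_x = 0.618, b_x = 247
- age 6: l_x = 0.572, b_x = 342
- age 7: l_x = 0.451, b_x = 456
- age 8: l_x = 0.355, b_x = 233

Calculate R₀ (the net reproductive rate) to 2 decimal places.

R₀ = Σ l_x b_x:
  age 4: 0.724 × 200 = 144.8000
  age 5: 0.618 × 247 = 152.6460
  age 6: 0.572 × 342 = 195.6240
  age 7: 0.451 × 456 = 205.6560
  age 8: 0.355 × 233 = 82.7150
R₀ = 144.8000 + 152.6460 + 195.6240 + 205.6560 + 82.7150 = 781.4410

781.44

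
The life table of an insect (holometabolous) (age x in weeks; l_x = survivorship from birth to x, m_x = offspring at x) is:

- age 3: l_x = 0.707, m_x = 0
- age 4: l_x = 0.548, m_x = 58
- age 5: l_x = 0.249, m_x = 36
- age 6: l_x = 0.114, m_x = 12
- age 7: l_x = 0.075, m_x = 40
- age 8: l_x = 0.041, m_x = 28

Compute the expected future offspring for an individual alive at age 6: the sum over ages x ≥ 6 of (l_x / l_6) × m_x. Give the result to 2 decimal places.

l_6 = 0.114. Conditional survival from age 6 to x is l_x / l_6.
  x=6: (0.114/0.114) × 12 = 12.0000
  x=7: (0.075/0.114) × 40 = 26.3158
  x=8: (0.041/0.114) × 28 = 10.0702
Sum = 12.0000 + 26.3158 + 10.0702 = 48.3860

48.39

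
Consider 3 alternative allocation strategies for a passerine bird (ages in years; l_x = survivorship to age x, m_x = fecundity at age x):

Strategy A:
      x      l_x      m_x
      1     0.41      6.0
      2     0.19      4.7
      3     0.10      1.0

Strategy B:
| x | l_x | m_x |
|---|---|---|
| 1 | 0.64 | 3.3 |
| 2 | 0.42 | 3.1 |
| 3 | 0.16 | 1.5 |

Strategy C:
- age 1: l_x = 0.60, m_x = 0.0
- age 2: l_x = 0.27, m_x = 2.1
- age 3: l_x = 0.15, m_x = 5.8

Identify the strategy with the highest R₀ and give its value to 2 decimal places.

Strategy A: R₀ = 0.41×6.0 + 0.19×4.7 + 0.10×1.0 = 3.4530
Strategy B: R₀ = 0.64×3.3 + 0.42×3.1 + 0.16×1.5 = 3.6540
Strategy C: R₀ = 0.60×0.0 + 0.27×2.1 + 0.15×5.8 = 1.4370
Highest R₀: strategy B with 3.6540.

3.65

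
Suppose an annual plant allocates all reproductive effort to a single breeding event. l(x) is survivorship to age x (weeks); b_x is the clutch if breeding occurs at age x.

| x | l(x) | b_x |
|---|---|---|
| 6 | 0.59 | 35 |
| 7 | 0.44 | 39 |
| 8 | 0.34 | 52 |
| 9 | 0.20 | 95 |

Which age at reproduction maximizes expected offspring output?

Expected offspring if breeding at age x = l(x) × b_x:
  age 6: 0.59 × 35 = 20.650
  age 7: 0.44 × 39 = 17.160
  age 8: 0.34 × 52 = 17.680
  age 9: 0.20 × 95 = 19.000
Maximum at age 6 (20.650).

6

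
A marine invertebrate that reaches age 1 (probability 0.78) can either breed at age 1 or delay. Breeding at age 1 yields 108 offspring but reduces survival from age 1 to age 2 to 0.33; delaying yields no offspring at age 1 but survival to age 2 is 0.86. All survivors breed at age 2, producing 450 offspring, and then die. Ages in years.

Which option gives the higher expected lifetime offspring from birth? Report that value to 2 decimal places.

breed at age 1: R₀ = 0.78 × (108 + 0.33 × 450) = 0.78 × 256.5000 = 200.0700
delay to age 2: R₀ = 0.78 × (0.86 × 450) = 0.78 × 387.0000 = 301.8600
Higher: delay to age 2 (301.8600).

301.86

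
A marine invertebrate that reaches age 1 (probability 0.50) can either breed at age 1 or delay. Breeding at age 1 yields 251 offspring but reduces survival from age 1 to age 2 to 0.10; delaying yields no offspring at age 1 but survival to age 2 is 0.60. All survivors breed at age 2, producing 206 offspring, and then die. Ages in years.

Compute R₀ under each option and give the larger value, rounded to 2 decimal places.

breed at age 1: R₀ = 0.50 × (251 + 0.10 × 206) = 0.50 × 271.6000 = 135.8000
delay to age 2: R₀ = 0.50 × (0.60 × 206) = 0.50 × 123.6000 = 61.8000
Higher: breed at age 1 (135.8000).

135.80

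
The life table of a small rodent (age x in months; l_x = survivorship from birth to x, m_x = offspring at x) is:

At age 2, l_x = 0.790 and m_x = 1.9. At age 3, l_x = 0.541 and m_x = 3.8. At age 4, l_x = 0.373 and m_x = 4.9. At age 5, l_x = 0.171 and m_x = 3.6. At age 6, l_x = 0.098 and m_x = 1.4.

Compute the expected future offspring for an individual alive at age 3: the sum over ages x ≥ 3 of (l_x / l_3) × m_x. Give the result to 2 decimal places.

8.57

l_3 = 0.541. Conditional survival from age 3 to x is l_x / l_3.
  x=3: (0.541/0.541) × 3.8 = 3.8000
  x=4: (0.373/0.541) × 4.9 = 3.3784
  x=5: (0.171/0.541) × 3.6 = 1.1379
  x=6: (0.098/0.541) × 1.4 = 0.2536
Sum = 3.8000 + 3.3784 + 1.1379 + 0.2536 = 8.5699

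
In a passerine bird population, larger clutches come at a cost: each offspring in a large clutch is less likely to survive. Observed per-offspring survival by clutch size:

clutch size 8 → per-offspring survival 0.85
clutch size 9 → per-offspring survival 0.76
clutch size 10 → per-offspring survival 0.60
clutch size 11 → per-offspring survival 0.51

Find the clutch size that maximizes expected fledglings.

Expected fledglings = c × s(c):
  c=8: 8 × 0.85 = 6.800
  c=9: 9 × 0.76 = 6.840
  c=10: 10 × 0.60 = 6.000
  c=11: 11 × 0.51 = 5.610
Maximum at c = 9 (6.840 fledglings).

9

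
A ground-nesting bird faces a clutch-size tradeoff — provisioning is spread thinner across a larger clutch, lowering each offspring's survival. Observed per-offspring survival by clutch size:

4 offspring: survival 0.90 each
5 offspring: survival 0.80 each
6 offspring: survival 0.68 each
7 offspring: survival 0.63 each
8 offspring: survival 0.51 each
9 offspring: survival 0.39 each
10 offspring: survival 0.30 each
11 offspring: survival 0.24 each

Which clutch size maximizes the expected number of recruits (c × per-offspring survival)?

7

Expected recruits = c × s(c):
  c=4: 4 × 0.90 = 3.600
  c=5: 5 × 0.80 = 4.000
  c=6: 6 × 0.68 = 4.080
  c=7: 7 × 0.63 = 4.410
  c=8: 8 × 0.51 = 4.080
  c=9: 9 × 0.39 = 3.510
  c=10: 10 × 0.30 = 3.000
  c=11: 11 × 0.24 = 2.640
Maximum at c = 7 (4.410 recruits).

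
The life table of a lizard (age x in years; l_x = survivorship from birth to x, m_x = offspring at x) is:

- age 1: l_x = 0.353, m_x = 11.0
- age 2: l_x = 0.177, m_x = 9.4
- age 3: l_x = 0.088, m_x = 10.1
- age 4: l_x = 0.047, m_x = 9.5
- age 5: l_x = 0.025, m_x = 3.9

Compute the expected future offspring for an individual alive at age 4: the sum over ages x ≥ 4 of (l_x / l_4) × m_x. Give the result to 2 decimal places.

11.57

l_4 = 0.047. Conditional survival from age 4 to x is l_x / l_4.
  x=4: (0.047/0.047) × 9.5 = 9.5000
  x=5: (0.025/0.047) × 3.9 = 2.0745
Sum = 9.5000 + 2.0745 = 11.5745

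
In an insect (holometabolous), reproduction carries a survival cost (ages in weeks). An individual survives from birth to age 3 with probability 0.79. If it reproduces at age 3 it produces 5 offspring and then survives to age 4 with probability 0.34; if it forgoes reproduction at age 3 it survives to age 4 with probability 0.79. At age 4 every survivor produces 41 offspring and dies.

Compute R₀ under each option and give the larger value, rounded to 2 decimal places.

25.59

breed at age 3: R₀ = 0.79 × (5 + 0.34 × 41) = 0.79 × 18.9400 = 14.9626
delay to age 4: R₀ = 0.79 × (0.79 × 41) = 0.79 × 32.3900 = 25.5881
Higher: delay to age 4 (25.5881).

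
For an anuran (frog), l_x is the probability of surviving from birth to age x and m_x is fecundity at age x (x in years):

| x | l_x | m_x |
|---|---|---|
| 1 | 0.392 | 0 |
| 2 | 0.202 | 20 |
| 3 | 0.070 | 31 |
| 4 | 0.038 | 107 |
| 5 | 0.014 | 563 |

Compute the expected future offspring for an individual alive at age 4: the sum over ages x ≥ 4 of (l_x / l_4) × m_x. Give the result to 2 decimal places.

l_4 = 0.038. Conditional survival from age 4 to x is l_x / l_4.
  x=4: (0.038/0.038) × 107 = 107.0000
  x=5: (0.014/0.038) × 563 = 207.4211
Sum = 107.0000 + 207.4211 = 314.4211

314.42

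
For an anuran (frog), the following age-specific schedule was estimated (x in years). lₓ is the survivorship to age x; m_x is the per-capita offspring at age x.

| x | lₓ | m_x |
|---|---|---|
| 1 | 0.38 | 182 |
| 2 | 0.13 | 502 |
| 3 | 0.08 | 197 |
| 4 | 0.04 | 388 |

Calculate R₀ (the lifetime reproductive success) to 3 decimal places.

165.700

R₀ = Σ lₓ m_x:
  age 1: 0.38 × 182 = 69.1600
  age 2: 0.13 × 502 = 65.2600
  age 3: 0.08 × 197 = 15.7600
  age 4: 0.04 × 388 = 15.5200
R₀ = 69.1600 + 65.2600 + 15.7600 + 15.5200 = 165.7000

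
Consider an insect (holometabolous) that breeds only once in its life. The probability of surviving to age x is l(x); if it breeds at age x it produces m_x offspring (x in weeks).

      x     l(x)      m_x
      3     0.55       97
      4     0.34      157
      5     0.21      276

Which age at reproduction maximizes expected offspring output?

Expected offspring if breeding at age x = l(x) × m_x:
  age 3: 0.55 × 97 = 53.350
  age 4: 0.34 × 157 = 53.380
  age 5: 0.21 × 276 = 57.960
Maximum at age 5 (57.960).

5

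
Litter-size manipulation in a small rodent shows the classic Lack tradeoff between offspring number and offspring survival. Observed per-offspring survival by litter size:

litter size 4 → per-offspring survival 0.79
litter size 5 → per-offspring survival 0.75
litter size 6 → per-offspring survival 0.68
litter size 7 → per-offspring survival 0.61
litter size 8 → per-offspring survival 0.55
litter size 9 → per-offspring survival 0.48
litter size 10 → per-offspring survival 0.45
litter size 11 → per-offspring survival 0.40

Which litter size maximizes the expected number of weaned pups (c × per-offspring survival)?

Expected weaned pups = c × s(c):
  c=4: 4 × 0.79 = 3.160
  c=5: 5 × 0.75 = 3.750
  c=6: 6 × 0.68 = 4.080
  c=7: 7 × 0.61 = 4.270
  c=8: 8 × 0.55 = 4.400
  c=9: 9 × 0.48 = 4.320
  c=10: 10 × 0.45 = 4.500
  c=11: 11 × 0.40 = 4.400
Maximum at c = 10 (4.500 weaned pups).

10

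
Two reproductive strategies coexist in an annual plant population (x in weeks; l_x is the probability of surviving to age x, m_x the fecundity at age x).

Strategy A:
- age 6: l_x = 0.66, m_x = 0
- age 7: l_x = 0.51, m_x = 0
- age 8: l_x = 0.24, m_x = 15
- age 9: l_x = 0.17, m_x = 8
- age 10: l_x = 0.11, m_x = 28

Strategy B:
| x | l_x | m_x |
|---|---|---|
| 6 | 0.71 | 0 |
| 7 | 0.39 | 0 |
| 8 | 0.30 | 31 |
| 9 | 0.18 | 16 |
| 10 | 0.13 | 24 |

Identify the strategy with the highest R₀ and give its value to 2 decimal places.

15.30

Strategy A: R₀ = 0.66×0 + 0.51×0 + 0.24×15 + 0.17×8 + 0.11×28 = 8.0400
Strategy B: R₀ = 0.71×0 + 0.39×0 + 0.30×31 + 0.18×16 + 0.13×24 = 15.3000
Highest R₀: strategy B with 15.3000.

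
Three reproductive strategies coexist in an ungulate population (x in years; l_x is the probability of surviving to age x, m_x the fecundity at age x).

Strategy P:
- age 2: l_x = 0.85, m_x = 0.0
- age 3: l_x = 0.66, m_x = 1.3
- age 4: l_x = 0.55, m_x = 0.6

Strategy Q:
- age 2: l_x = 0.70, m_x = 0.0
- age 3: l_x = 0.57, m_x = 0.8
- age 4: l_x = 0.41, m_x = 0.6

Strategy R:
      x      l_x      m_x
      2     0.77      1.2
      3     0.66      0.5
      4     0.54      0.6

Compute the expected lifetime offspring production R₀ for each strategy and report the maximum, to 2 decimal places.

1.58

Strategy P: R₀ = 0.85×0.0 + 0.66×1.3 + 0.55×0.6 = 1.1880
Strategy Q: R₀ = 0.70×0.0 + 0.57×0.8 + 0.41×0.6 = 0.7020
Strategy R: R₀ = 0.77×1.2 + 0.66×0.5 + 0.54×0.6 = 1.5780
Highest R₀: strategy R with 1.5780.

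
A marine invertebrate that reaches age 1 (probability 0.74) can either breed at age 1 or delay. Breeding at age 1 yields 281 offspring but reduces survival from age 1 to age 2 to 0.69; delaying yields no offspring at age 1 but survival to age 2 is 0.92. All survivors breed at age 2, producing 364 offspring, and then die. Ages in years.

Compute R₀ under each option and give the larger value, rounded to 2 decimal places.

393.80

breed at age 1: R₀ = 0.74 × (281 + 0.69 × 364) = 0.74 × 532.1600 = 393.7984
delay to age 2: R₀ = 0.74 × (0.92 × 364) = 0.74 × 334.8800 = 247.8112
Higher: breed at age 1 (393.7984).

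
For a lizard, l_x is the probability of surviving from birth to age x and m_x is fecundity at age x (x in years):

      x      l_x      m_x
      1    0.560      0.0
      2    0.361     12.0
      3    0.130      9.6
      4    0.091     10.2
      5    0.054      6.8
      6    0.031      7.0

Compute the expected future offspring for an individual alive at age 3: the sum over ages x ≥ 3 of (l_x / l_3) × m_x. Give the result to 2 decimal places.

l_3 = 0.130. Conditional survival from age 3 to x is l_x / l_3.
  x=3: (0.130/0.130) × 9.6 = 9.6000
  x=4: (0.091/0.130) × 10.2 = 7.1400
  x=5: (0.054/0.130) × 6.8 = 2.8246
  x=6: (0.031/0.130) × 7.0 = 1.6692
Sum = 9.6000 + 7.1400 + 2.8246 + 1.6692 = 21.2338

21.23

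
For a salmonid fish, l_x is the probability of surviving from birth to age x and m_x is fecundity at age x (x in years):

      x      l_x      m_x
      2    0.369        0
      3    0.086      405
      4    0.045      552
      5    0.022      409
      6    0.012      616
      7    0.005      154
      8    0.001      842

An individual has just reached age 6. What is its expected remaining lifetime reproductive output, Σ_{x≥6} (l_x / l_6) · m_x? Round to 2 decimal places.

l_6 = 0.012. Conditional survival from age 6 to x is l_x / l_6.
  x=6: (0.012/0.012) × 616 = 616.0000
  x=7: (0.005/0.012) × 154 = 64.1667
  x=8: (0.001/0.012) × 842 = 70.1667
Sum = 616.0000 + 64.1667 + 70.1667 = 750.3333

750.33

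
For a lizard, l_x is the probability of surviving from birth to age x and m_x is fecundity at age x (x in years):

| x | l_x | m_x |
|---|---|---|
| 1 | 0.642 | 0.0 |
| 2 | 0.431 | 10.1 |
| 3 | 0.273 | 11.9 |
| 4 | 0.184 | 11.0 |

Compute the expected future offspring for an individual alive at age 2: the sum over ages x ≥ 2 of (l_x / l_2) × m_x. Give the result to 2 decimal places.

l_2 = 0.431. Conditional survival from age 2 to x is l_x / l_2.
  x=2: (0.431/0.431) × 10.1 = 10.1000
  x=3: (0.273/0.431) × 11.9 = 7.5376
  x=4: (0.184/0.431) × 11.0 = 4.6961
Sum = 10.1000 + 7.5376 + 4.6961 = 22.3336

22.33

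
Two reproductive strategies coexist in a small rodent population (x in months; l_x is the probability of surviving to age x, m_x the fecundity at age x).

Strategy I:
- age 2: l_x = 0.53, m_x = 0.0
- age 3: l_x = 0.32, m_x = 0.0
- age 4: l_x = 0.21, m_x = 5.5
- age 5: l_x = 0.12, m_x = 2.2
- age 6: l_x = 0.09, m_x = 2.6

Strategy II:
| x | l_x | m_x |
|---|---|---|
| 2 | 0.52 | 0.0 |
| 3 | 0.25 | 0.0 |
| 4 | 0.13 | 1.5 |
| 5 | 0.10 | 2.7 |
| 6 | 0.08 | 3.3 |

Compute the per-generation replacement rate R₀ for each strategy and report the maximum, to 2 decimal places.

1.65

Strategy I: R₀ = 0.53×0.0 + 0.32×0.0 + 0.21×5.5 + 0.12×2.2 + 0.09×2.6 = 1.6530
Strategy II: R₀ = 0.52×0.0 + 0.25×0.0 + 0.13×1.5 + 0.10×2.7 + 0.08×3.3 = 0.7290
Highest R₀: strategy I with 1.6530.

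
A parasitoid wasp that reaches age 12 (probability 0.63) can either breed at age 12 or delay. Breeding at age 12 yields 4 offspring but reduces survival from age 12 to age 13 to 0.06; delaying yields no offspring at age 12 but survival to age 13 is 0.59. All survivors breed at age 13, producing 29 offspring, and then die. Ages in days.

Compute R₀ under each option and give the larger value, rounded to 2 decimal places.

breed at age 12: R₀ = 0.63 × (4 + 0.06 × 29) = 0.63 × 5.7400 = 3.6162
delay to age 13: R₀ = 0.63 × (0.59 × 29) = 0.63 × 17.1100 = 10.7793
Higher: delay to age 13 (10.7793).

10.78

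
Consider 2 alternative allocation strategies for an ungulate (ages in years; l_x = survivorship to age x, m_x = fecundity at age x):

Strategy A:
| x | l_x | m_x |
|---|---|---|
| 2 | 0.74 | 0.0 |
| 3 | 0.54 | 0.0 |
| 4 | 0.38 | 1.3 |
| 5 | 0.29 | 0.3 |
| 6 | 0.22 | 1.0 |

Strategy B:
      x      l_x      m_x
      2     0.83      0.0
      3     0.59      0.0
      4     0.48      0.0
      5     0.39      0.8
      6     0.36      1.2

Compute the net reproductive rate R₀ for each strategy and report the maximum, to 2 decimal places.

0.80

Strategy A: R₀ = 0.74×0.0 + 0.54×0.0 + 0.38×1.3 + 0.29×0.3 + 0.22×1.0 = 0.8010
Strategy B: R₀ = 0.83×0.0 + 0.59×0.0 + 0.48×0.0 + 0.39×0.8 + 0.36×1.2 = 0.7440
Highest R₀: strategy A with 0.8010.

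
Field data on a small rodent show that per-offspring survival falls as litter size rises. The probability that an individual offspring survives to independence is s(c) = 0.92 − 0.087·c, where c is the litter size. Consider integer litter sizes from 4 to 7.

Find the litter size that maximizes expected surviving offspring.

5

Expected surviving offspring = c × s(c):
  c=4: 4 × 0.572 = 2.288
  c=5: 5 × 0.485 = 2.425
  c=6: 6 × 0.398 = 2.388
  c=7: 7 × 0.311 = 2.177
Maximum at c = 5 (2.425 surviving offspring).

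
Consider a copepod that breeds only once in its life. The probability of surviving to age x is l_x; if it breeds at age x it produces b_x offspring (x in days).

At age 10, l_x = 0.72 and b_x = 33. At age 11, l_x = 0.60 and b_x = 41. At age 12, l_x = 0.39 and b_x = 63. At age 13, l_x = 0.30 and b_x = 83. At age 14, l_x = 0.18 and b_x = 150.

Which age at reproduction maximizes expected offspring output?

14

Expected offspring if breeding at age x = l_x × b_x:
  age 10: 0.72 × 33 = 23.760
  age 11: 0.60 × 41 = 24.600
  age 12: 0.39 × 63 = 24.570
  age 13: 0.30 × 83 = 24.900
  age 14: 0.18 × 150 = 27.000
Maximum at age 14 (27.000).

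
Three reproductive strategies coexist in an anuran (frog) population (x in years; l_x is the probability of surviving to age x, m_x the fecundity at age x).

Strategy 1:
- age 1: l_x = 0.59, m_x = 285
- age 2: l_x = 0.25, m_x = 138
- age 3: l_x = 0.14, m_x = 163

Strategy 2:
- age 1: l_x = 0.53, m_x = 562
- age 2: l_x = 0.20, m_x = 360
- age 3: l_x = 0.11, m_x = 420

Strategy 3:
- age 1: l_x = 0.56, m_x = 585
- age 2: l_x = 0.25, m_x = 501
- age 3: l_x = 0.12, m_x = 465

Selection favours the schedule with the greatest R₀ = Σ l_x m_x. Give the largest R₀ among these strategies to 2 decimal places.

Strategy 1: R₀ = 0.59×285 + 0.25×138 + 0.14×163 = 225.4700
Strategy 2: R₀ = 0.53×562 + 0.20×360 + 0.11×420 = 416.0600
Strategy 3: R₀ = 0.56×585 + 0.25×501 + 0.12×465 = 508.6500
Highest R₀: strategy 3 with 508.6500.

508.65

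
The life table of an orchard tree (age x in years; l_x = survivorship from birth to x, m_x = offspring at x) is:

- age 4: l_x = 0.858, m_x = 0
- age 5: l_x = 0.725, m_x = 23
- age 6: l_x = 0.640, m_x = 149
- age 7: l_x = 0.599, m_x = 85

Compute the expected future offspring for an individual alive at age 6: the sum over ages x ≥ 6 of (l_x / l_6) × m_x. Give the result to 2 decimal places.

l_6 = 0.640. Conditional survival from age 6 to x is l_x / l_6.
  x=6: (0.640/0.640) × 149 = 149.0000
  x=7: (0.599/0.640) × 85 = 79.5547
Sum = 149.0000 + 79.5547 = 228.5547

228.55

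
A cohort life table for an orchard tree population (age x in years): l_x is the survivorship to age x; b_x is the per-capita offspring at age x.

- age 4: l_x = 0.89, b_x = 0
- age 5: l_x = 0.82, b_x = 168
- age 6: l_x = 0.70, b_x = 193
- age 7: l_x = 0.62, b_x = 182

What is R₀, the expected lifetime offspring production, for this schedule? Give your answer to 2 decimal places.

R₀ = Σ l_x b_x:
  age 4: 0.89 × 0 = 0.0000
  age 5: 0.82 × 168 = 137.7600
  age 6: 0.70 × 193 = 135.1000
  age 7: 0.62 × 182 = 112.8400
R₀ = 0.0000 + 137.7600 + 135.1000 + 112.8400 = 385.7000

385.70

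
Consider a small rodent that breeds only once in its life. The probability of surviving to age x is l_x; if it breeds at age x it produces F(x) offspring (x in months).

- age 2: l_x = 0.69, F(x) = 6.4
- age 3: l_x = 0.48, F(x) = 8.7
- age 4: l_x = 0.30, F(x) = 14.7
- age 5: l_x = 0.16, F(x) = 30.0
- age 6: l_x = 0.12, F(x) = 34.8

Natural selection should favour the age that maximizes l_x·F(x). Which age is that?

Expected offspring if breeding at age x = l_x × F(x):
  age 2: 0.69 × 6.4 = 4.416
  age 3: 0.48 × 8.7 = 4.176
  age 4: 0.30 × 14.7 = 4.410
  age 5: 0.16 × 30.0 = 4.800
  age 6: 0.12 × 34.8 = 4.176
Maximum at age 5 (4.800).

5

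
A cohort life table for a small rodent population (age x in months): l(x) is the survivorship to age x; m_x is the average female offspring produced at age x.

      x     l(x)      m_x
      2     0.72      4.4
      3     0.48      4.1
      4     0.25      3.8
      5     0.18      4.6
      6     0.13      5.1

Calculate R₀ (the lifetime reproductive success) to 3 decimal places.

7.577

R₀ = Σ l(x) m_x:
  age 2: 0.72 × 4.4 = 3.1680
  age 3: 0.48 × 4.1 = 1.9680
  age 4: 0.25 × 3.8 = 0.9500
  age 5: 0.18 × 4.6 = 0.8280
  age 6: 0.13 × 5.1 = 0.6630
R₀ = 3.1680 + 1.9680 + 0.9500 + 0.8280 + 0.6630 = 7.5770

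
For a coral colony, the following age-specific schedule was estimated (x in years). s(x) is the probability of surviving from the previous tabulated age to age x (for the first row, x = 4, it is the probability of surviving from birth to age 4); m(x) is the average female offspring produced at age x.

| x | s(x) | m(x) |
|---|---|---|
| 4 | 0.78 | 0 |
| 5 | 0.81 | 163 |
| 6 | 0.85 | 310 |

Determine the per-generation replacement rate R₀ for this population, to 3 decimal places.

Survivorship from birth: l_x = s_4·s_5·…·s_x.
  l_4 = 0.78000
  l_5 = 0.63180
  l_6 = 0.53703
R₀ = Σ l_x m(x):
  age 4: 0.78000 × 0 = 0.0000
  age 5: 0.63180 × 163 = 102.9834
  age 6: 0.53703 × 310 = 166.4793
R₀ = 0.0000 + 102.9834 + 166.4793 = 269.4627

269.463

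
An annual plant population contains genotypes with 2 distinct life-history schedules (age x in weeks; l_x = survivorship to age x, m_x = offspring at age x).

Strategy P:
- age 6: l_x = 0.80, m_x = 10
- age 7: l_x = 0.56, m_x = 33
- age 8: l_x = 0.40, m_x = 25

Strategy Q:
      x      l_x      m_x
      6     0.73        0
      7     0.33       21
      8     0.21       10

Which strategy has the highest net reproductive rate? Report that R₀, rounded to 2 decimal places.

36.48

Strategy P: R₀ = 0.80×10 + 0.56×33 + 0.40×25 = 36.4800
Strategy Q: R₀ = 0.73×0 + 0.33×21 + 0.21×10 = 9.0300
Highest R₀: strategy P with 36.4800.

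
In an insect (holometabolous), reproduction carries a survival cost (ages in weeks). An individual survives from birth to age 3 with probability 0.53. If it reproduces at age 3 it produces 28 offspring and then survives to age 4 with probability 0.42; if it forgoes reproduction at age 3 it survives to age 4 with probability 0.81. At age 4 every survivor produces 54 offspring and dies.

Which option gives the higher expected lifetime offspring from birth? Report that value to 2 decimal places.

breed at age 3: R₀ = 0.53 × (28 + 0.42 × 54) = 0.53 × 50.6800 = 26.8604
delay to age 4: R₀ = 0.53 × (0.81 × 54) = 0.53 × 43.7400 = 23.1822
Higher: breed at age 3 (26.8604).

26.86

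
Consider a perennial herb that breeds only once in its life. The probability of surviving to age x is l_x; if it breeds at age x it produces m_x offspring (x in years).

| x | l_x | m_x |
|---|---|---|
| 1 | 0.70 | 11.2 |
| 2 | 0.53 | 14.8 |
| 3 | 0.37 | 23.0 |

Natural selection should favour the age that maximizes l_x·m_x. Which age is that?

Expected offspring if breeding at age x = l_x × m_x:
  age 1: 0.70 × 11.2 = 7.840
  age 2: 0.53 × 14.8 = 7.844
  age 3: 0.37 × 23.0 = 8.510
Maximum at age 3 (8.510).

3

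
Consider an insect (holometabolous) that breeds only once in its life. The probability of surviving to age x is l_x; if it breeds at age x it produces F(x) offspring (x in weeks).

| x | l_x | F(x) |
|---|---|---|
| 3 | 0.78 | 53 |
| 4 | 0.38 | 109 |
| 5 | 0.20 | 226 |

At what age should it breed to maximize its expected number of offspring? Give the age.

5

Expected offspring if breeding at age x = l_x × F(x):
  age 3: 0.78 × 53 = 41.340
  age 4: 0.38 × 109 = 41.420
  age 5: 0.20 × 226 = 45.200
Maximum at age 5 (45.200).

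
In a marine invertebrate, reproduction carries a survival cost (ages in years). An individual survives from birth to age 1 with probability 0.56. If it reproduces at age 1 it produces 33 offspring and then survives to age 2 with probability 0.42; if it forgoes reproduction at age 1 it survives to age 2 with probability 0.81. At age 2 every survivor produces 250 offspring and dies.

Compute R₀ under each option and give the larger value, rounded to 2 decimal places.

breed at age 1: R₀ = 0.56 × (33 + 0.42 × 250) = 0.56 × 138.0000 = 77.2800
delay to age 2: R₀ = 0.56 × (0.81 × 250) = 0.56 × 202.5000 = 113.4000
Higher: delay to age 2 (113.4000).

113.40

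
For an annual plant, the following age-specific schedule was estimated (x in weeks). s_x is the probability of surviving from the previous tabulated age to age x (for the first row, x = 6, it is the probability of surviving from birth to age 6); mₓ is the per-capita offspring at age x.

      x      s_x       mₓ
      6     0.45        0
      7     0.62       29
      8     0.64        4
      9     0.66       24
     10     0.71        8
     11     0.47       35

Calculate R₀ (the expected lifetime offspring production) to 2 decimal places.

13.68

Survivorship from birth: l_x = s_6·s_7·…·s_x.
  l_6 = 0.45000
  l_7 = 0.27900
  l_8 = 0.17856
  l_9 = 0.11785
  l_10 = 0.08367
  l_11 = 0.03933
R₀ = Σ l_x mₓ:
  age 6: 0.45000 × 0 = 0.0000
  age 7: 0.27900 × 29 = 8.0910
  age 8: 0.17856 × 4 = 0.7142
  age 9: 0.11785 × 24 = 2.8284
  age 10: 0.08367 × 8 = 0.6694
  age 11: 0.03933 × 35 = 1.3765
R₀ = 0.0000 + 8.0910 + 0.7142 + 2.8284 + 0.6694 + 1.3765 = 13.6796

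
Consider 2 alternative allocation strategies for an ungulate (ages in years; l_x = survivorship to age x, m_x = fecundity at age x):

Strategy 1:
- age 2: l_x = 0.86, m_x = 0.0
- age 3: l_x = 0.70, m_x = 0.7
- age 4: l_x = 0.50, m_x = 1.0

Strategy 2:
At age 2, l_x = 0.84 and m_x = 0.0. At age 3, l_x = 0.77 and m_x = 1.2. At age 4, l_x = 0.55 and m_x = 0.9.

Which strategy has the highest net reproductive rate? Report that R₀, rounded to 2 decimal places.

1.42

Strategy 1: R₀ = 0.86×0.0 + 0.70×0.7 + 0.50×1.0 = 0.9900
Strategy 2: R₀ = 0.84×0.0 + 0.77×1.2 + 0.55×0.9 = 1.4190
Highest R₀: strategy 2 with 1.4190.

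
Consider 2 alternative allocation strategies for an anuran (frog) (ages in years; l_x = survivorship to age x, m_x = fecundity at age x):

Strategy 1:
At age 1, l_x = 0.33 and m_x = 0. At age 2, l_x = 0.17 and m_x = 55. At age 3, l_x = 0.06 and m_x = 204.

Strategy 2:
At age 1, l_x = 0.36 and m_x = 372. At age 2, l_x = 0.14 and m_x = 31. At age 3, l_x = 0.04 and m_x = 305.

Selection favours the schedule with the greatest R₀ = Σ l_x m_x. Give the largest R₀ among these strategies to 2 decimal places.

150.46

Strategy 1: R₀ = 0.33×0 + 0.17×55 + 0.06×204 = 21.5900
Strategy 2: R₀ = 0.36×372 + 0.14×31 + 0.04×305 = 150.4600
Highest R₀: strategy 2 with 150.4600.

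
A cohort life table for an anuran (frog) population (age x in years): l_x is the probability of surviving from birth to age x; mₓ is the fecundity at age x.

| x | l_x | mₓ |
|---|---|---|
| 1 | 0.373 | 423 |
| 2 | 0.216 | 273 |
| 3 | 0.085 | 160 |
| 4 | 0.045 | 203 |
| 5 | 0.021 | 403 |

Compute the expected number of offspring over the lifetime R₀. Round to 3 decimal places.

247.945

R₀ = Σ l_x mₓ:
  age 1: 0.373 × 423 = 157.7790
  age 2: 0.216 × 273 = 58.9680
  age 3: 0.085 × 160 = 13.6000
  age 4: 0.045 × 203 = 9.1350
  age 5: 0.021 × 403 = 8.4630
R₀ = 157.7790 + 58.9680 + 13.6000 + 9.1350 + 8.4630 = 247.9450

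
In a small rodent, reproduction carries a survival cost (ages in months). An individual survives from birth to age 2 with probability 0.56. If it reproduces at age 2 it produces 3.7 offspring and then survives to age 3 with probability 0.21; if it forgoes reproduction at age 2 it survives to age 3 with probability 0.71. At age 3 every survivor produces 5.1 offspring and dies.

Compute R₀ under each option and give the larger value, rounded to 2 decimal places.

breed at age 2: R₀ = 0.56 × (3.7 + 0.21 × 5.1) = 0.56 × 4.7710 = 2.6718
delay to age 3: R₀ = 0.56 × (0.71 × 5.1) = 0.56 × 3.6210 = 2.0278
Higher: breed at age 2 (2.6718).

2.67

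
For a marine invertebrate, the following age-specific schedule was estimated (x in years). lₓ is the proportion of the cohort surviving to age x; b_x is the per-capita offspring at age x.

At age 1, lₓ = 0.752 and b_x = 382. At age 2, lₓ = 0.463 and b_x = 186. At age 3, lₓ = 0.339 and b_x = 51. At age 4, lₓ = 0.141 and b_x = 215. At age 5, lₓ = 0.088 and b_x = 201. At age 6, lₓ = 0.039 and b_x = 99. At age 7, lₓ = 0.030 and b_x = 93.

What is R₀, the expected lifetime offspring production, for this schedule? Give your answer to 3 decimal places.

445.325

R₀ = Σ lₓ b_x:
  age 1: 0.752 × 382 = 287.2640
  age 2: 0.463 × 186 = 86.1180
  age 3: 0.339 × 51 = 17.2890
  age 4: 0.141 × 215 = 30.3150
  age 5: 0.088 × 201 = 17.6880
  age 6: 0.039 × 99 = 3.8610
  age 7: 0.030 × 93 = 2.7900
R₀ = 287.2640 + 86.1180 + 17.2890 + 30.3150 + 17.6880 + 3.8610 + 2.7900 = 445.3250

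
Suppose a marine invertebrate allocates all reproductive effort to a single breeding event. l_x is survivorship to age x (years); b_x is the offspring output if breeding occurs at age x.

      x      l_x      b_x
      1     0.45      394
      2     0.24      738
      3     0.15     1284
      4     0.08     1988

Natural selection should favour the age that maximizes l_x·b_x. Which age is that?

3

Expected offspring if breeding at age x = l_x × b_x:
  age 1: 0.45 × 394 = 177.300
  age 2: 0.24 × 738 = 177.120
  age 3: 0.15 × 1284 = 192.600
  age 4: 0.08 × 1988 = 159.040
Maximum at age 3 (192.600).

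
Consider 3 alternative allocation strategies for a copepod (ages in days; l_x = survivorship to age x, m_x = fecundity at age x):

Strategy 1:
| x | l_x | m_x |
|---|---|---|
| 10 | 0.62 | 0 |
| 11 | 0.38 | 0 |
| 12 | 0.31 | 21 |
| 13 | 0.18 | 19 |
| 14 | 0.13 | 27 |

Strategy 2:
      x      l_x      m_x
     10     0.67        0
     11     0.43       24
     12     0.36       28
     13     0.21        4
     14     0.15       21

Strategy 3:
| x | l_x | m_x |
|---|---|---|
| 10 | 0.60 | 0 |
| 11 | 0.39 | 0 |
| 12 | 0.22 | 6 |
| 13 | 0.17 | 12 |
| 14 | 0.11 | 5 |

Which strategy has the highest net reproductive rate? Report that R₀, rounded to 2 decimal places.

24.39

Strategy 1: R₀ = 0.62×0 + 0.38×0 + 0.31×21 + 0.18×19 + 0.13×27 = 13.4400
Strategy 2: R₀ = 0.67×0 + 0.43×24 + 0.36×28 + 0.21×4 + 0.15×21 = 24.3900
Strategy 3: R₀ = 0.60×0 + 0.39×0 + 0.22×6 + 0.17×12 + 0.11×5 = 3.9100
Highest R₀: strategy 2 with 24.3900.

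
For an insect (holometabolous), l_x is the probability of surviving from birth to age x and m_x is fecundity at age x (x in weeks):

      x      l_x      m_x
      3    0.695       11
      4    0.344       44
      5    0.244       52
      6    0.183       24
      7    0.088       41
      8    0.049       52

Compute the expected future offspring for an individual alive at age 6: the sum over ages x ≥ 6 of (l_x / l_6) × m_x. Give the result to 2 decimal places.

57.64

l_6 = 0.183. Conditional survival from age 6 to x is l_x / l_6.
  x=6: (0.183/0.183) × 24 = 24.0000
  x=7: (0.088/0.183) × 41 = 19.7158
  x=8: (0.049/0.183) × 52 = 13.9235
Sum = 24.0000 + 19.7158 + 13.9235 = 57.6393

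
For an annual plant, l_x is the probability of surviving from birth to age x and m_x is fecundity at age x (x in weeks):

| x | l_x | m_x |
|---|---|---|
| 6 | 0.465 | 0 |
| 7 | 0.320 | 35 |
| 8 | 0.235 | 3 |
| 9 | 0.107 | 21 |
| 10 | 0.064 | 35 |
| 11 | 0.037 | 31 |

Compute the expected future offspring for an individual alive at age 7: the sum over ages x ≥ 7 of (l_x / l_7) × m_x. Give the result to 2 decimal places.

54.81

l_7 = 0.320. Conditional survival from age 7 to x is l_x / l_7.
  x=7: (0.320/0.320) × 35 = 35.0000
  x=8: (0.235/0.320) × 3 = 2.2031
  x=9: (0.107/0.320) × 21 = 7.0219
  x=10: (0.064/0.320) × 35 = 7.0000
  x=11: (0.037/0.320) × 31 = 3.5844
Sum = 35.0000 + 2.2031 + 7.0219 + 7.0000 + 3.5844 = 54.8094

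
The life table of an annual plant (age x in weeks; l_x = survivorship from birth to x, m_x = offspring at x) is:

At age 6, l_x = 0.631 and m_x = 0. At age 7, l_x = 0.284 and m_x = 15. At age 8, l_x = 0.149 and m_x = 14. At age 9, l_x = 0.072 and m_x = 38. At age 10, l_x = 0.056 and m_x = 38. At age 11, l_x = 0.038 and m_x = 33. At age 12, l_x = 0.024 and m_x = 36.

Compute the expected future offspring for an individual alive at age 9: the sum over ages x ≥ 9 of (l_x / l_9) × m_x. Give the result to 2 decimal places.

l_9 = 0.072. Conditional survival from age 9 to x is l_x / l_9.
  x=9: (0.072/0.072) × 38 = 38.0000
  x=10: (0.056/0.072) × 38 = 29.5556
  x=11: (0.038/0.072) × 33 = 17.4167
  x=12: (0.024/0.072) × 36 = 12.0000
Sum = 38.0000 + 29.5556 + 17.4167 + 12.0000 = 96.9722

96.97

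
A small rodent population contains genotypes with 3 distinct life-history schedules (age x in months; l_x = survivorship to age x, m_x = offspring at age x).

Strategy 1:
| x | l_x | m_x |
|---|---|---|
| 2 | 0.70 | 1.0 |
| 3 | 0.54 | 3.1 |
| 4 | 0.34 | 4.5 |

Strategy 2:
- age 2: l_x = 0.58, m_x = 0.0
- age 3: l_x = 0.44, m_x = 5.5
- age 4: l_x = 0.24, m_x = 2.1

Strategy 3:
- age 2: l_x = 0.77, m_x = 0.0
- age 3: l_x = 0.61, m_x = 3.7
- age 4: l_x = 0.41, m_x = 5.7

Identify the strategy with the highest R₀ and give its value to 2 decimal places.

4.59

Strategy 1: R₀ = 0.70×1.0 + 0.54×3.1 + 0.34×4.5 = 3.9040
Strategy 2: R₀ = 0.58×0.0 + 0.44×5.5 + 0.24×2.1 = 2.9240
Strategy 3: R₀ = 0.77×0.0 + 0.61×3.7 + 0.41×5.7 = 4.5940
Highest R₀: strategy 3 with 4.5940.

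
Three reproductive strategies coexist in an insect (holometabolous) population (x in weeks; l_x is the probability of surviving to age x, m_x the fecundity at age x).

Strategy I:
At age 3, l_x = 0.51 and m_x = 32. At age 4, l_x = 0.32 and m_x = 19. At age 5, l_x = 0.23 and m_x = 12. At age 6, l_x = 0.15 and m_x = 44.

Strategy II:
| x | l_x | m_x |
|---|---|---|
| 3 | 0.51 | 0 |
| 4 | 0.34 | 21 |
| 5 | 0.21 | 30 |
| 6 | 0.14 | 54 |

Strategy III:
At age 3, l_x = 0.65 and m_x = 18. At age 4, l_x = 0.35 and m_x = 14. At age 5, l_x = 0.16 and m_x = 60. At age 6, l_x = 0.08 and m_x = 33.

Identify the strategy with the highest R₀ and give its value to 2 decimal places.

31.76

Strategy I: R₀ = 0.51×32 + 0.32×19 + 0.23×12 + 0.15×44 = 31.7600
Strategy II: R₀ = 0.51×0 + 0.34×21 + 0.21×30 + 0.14×54 = 21.0000
Strategy III: R₀ = 0.65×18 + 0.35×14 + 0.16×60 + 0.08×33 = 28.8400
Highest R₀: strategy I with 31.7600.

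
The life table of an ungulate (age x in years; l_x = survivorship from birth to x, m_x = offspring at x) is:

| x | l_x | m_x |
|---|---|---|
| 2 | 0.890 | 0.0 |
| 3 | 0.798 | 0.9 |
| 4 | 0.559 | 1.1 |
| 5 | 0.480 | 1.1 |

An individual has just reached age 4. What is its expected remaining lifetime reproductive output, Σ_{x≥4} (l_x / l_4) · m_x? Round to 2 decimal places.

2.04

l_4 = 0.559. Conditional survival from age 4 to x is l_x / l_4.
  x=4: (0.559/0.559) × 1.1 = 1.1000
  x=5: (0.480/0.559) × 1.1 = 0.9445
Sum = 1.1000 + 0.9445 = 2.0445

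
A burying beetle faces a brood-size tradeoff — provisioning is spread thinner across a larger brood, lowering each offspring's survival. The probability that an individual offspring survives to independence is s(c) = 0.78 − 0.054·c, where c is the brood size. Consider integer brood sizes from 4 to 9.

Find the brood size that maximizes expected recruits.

Expected recruits = c × s(c):
  c=4: 4 × 0.564 = 2.256
  c=5: 5 × 0.510 = 2.550
  c=6: 6 × 0.456 = 2.736
  c=7: 7 × 0.402 = 2.814
  c=8: 8 × 0.348 = 2.784
  c=9: 9 × 0.294 = 2.646
Maximum at c = 7 (2.814 recruits).

7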